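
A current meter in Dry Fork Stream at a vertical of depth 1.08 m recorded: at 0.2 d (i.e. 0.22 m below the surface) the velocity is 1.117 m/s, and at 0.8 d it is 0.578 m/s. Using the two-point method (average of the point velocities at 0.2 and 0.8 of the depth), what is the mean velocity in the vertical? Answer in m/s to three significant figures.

v̄ = (1.117 + 0.578) / 2 = 0.8475 m/s

0.848 m/s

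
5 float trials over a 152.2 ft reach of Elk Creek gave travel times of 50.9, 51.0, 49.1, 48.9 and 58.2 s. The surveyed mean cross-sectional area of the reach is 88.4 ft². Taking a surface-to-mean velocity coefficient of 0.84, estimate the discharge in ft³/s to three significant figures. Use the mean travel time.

219 ft³/s

t̄ = (50.9 + 51.0 + 49.1 + 48.9 + 58.2) / 5 = 51.62 s
v_surface = L / t̄ = 152.2 / 51.62 = 2.948 ft/s
v_mean = 0.84 × 2.948 = 2.477 ft/s
Q = A × v_mean = 88.4 × 2.477 = 218.9 ft³/s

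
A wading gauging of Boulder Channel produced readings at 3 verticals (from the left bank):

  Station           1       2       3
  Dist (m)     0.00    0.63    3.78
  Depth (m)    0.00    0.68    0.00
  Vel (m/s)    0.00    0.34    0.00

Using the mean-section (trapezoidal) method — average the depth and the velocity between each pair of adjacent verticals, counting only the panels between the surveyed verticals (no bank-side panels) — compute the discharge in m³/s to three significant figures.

Panel 1-2: Δb = 0.63 m, d̄ = (0.00+0.68)/2 = 0.34, v̄ = (0.00+0.34)/2 = 0.17 → q = 0.63×0.34×0.17 = 0.03641 m³/s
Panel 2-3: Δb = 3.15 m, d̄ = (0.68+0.00)/2 = 0.34, v̄ = (0.34+0.00)/2 = 0.17 → q = 3.15×0.34×0.17 = 0.1821 m³/s
Q = Σ q = 0.2185 m³/s

0.218 m³/s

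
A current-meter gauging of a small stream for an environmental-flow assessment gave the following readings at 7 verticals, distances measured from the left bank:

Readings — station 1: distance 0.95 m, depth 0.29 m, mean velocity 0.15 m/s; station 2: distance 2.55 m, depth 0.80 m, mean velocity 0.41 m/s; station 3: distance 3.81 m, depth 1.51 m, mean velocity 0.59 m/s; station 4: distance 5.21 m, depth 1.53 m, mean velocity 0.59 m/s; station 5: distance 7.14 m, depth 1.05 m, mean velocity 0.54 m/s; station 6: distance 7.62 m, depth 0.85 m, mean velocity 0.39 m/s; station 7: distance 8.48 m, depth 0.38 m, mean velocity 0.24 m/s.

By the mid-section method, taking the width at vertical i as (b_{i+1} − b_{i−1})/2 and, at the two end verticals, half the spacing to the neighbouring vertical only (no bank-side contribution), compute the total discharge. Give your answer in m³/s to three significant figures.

w_1 = (2.55 − 0.95)/2 = 0.8 m; q_1 = 0.15 × 0.29 × 0.8 = 0.03480 m³/s
w_2 = (3.81 − 0.95)/2 = 1.43 m; q_2 = 0.41 × 0.80 × 1.43 = 0.4690 m³/s
w_3 = (5.21 − 2.55)/2 = 1.33 m; q_3 = 0.59 × 1.51 × 1.33 = 1.185 m³/s
w_4 = (7.14 − 3.81)/2 = 1.665 m; q_4 = 0.59 × 1.53 × 1.665 = 1.503 m³/s
w_5 = (7.62 − 5.21)/2 = 1.205 m; q_5 = 0.54 × 1.05 × 1.205 = 0.6832 m³/s
w_6 = (8.48 − 7.14)/2 = 0.67 m; q_6 = 0.39 × 0.85 × 0.67 = 0.2221 m³/s
w_7 = (8.48 − 7.62)/2 = 0.43 m; q_7 = 0.24 × 0.38 × 0.43 = 0.03922 m³/s
Q = Σ qᵢ = 4.136 m³/s

4.14 m³/s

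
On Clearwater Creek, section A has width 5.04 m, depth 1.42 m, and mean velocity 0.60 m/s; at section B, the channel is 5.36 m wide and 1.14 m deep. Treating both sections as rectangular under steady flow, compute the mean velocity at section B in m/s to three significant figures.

0.703 m/s

Q = A₁V₁ = (5.04×1.42) × 0.60 = 4.294 m³/s
A₂ = 5.36 × 1.14 = 6.110 m²
V₂ = Q/A₂ = 4.294/6.110 = 0.7027 m/s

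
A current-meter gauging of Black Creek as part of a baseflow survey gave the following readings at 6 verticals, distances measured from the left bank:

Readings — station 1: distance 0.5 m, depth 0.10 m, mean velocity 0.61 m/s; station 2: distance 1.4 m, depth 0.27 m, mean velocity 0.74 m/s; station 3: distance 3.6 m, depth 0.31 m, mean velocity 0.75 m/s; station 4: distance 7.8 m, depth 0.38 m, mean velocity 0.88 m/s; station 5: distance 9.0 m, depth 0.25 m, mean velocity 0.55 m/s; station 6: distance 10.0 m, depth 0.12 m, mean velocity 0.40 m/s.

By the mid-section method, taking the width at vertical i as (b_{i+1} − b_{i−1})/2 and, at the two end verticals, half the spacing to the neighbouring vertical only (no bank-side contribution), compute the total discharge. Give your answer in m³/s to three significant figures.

w_1 = (1.4 − 0.5)/2 = 0.45 m; q_1 = 0.61 × 0.10 × 0.45 = 0.02745 m³/s
w_2 = (3.6 − 0.5)/2 = 1.55 m; q_2 = 0.74 × 0.27 × 1.55 = 0.3097 m³/s
w_3 = (7.8 − 1.4)/2 = 3.2 m; q_3 = 0.75 × 0.31 × 3.2 = 0.7440 m³/s
w_4 = (9.0 − 3.6)/2 = 2.7 m; q_4 = 0.88 × 0.38 × 2.7 = 0.9029 m³/s
w_5 = (10.0 − 7.8)/2 = 1.1 m; q_5 = 0.55 × 0.25 × 1.1 = 0.1513 m³/s
w_6 = (10.0 − 9.0)/2 = 0.5 m; q_6 = 0.40 × 0.12 × 0.5 = 0.02400 m³/s
Q = Σ qᵢ = 2.159 m³/s

2.16 m³/s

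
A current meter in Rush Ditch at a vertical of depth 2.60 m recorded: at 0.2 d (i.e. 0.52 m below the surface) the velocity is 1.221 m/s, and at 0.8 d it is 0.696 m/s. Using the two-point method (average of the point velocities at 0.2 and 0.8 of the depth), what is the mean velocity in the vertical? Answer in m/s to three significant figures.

v̄ = (1.221 + 0.696) / 2 = 0.9585 m/s

0.959 m/s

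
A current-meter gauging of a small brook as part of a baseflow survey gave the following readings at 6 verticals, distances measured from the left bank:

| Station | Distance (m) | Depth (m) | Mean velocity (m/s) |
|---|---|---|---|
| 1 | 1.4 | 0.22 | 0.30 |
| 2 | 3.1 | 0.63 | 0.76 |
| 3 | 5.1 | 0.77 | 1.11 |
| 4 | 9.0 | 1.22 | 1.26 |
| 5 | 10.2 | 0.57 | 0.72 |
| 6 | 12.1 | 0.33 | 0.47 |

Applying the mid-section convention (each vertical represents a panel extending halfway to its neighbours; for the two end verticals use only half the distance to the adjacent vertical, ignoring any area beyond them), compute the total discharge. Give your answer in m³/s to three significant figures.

8.17 m³/s

w_1 = (3.1 − 1.4)/2 = 0.85 m; q_1 = 0.30 × 0.22 × 0.85 = 0.05610 m³/s
w_2 = (5.1 − 1.4)/2 = 1.85 m; q_2 = 0.76 × 0.63 × 1.85 = 0.8858 m³/s
w_3 = (9.0 − 3.1)/2 = 2.95 m; q_3 = 1.11 × 0.77 × 2.95 = 2.521 m³/s
w_4 = (10.2 − 5.1)/2 = 2.55 m; q_4 = 1.26 × 1.22 × 2.55 = 3.920 m³/s
w_5 = (12.1 − 9.0)/2 = 1.55 m; q_5 = 0.72 × 0.57 × 1.55 = 0.6361 m³/s
w_6 = (12.1 − 10.2)/2 = 0.95 m; q_6 = 0.47 × 0.33 × 0.95 = 0.1473 m³/s
Q = Σ qᵢ = 8.167 m³/s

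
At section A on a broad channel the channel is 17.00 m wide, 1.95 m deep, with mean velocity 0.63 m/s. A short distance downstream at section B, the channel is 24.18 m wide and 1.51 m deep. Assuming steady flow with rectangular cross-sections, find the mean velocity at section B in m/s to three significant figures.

0.572 m/s

Q = A₁V₁ = (17.00×1.95) × 0.63 = 20.88 m³/s
A₂ = 24.18 × 1.51 = 36.51 m²
V₂ = Q/A₂ = 20.88/36.51 = 0.5720 m/s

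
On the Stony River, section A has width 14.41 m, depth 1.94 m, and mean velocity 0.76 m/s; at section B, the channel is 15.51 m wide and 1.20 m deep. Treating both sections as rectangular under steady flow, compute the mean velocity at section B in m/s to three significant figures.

1.14 m/s

Q = A₁V₁ = (14.41×1.94) × 0.76 = 21.25 m³/s
A₂ = 15.51 × 1.20 = 18.61 m²
V₂ = Q/A₂ = 21.25/18.61 = 1.142 m/s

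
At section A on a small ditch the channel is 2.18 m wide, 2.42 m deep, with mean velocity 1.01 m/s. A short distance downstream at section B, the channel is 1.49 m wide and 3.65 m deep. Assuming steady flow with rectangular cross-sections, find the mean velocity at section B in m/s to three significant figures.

0.980 m/s

Q = A₁V₁ = (2.18×2.42) × 1.01 = 5.328 m³/s
A₂ = 1.49 × 3.65 = 5.439 m²
V₂ = Q/A₂ = 5.328/5.439 = 0.9797 m/s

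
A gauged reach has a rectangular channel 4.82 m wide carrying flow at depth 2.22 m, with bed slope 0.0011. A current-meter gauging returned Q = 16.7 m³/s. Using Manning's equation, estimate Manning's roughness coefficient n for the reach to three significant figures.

0.0234

A = b·y = 4.82 × 2.22 = 10.70 m²
P = b + 2y = 4.82 + 2×2.22 = 9.260 m
R = A/P = 10.70/9.260 = 1.156 m
n = (1/Q)·A·R^(2/3)·S^(1/2) = (1/16.7) × 10.70 × 1.101 × 0.03317 = 0.02340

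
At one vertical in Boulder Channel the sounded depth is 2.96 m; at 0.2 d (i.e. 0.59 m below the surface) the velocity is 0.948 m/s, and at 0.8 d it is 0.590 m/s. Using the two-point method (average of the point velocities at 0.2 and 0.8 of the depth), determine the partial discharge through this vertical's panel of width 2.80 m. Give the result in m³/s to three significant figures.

6.37 m³/s

v̄ = (0.948 + 0.590) / 2 = 0.7690 m/s
q = v̄ × d × w = 0.7690 × 2.96 × 2.80 = 6.373 m³/s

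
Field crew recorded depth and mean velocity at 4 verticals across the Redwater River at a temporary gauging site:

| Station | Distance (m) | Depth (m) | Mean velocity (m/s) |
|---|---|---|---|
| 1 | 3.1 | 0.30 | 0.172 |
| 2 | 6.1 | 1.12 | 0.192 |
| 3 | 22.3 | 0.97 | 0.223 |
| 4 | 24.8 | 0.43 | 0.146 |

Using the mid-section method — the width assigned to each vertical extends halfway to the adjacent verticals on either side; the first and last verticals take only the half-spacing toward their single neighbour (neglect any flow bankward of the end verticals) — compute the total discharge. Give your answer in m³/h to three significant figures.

w_1 = (6.1 − 3.1)/2 = 1.5 m; q_1 = 0.172 × 0.30 × 1.5 = 0.07740 m³/s
w_2 = (22.3 − 3.1)/2 = 9.6 m; q_2 = 0.192 × 1.12 × 9.6 = 2.064 m³/s
w_3 = (24.8 − 6.1)/2 = 9.35 m; q_3 = 0.223 × 0.97 × 9.35 = 2.022 m³/s
w_4 = (24.8 − 22.3)/2 = 1.25 m; q_4 = 0.146 × 0.43 × 1.25 = 0.07848 m³/s
Q = Σ qᵢ = 4.243 m³/s
= 4.243 × 3600 = 15270 m³/h

15300 m³/h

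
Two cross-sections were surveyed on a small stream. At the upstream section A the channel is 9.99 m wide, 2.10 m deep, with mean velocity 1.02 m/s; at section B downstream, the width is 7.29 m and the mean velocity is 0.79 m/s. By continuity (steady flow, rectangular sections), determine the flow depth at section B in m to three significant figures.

Q = A₁V₁ = (9.99×2.10) × 1.02 = 21.40 m³/s
d₂ = Q/(b₂ V₂) = 21.40/(7.29×0.79) = 3.716 m

3.72 m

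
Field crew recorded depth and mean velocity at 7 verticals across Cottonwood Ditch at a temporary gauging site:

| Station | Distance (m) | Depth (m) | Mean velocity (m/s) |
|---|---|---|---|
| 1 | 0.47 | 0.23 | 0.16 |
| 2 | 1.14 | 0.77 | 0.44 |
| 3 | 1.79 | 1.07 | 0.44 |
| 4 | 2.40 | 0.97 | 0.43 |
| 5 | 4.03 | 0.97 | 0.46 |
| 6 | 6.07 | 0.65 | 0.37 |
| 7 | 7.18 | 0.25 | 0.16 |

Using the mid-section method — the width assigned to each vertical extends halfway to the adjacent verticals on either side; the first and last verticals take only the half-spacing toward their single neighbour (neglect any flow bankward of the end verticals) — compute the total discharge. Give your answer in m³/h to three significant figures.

7990 m³/h

w_1 = (1.14 − 0.47)/2 = 0.335 m; q_1 = 0.16 × 0.23 × 0.335 = 0.01233 m³/s
w_2 = (1.79 − 0.47)/2 = 0.66 m; q_2 = 0.44 × 0.77 × 0.66 = 0.2236 m³/s
w_3 = (2.40 − 1.14)/2 = 0.63 m; q_3 = 0.44 × 1.07 × 0.63 = 0.2966 m³/s
w_4 = (4.03 − 1.79)/2 = 1.12 m; q_4 = 0.43 × 0.97 × 1.12 = 0.4672 m³/s
w_5 = (6.07 − 2.40)/2 = 1.835 m; q_5 = 0.46 × 0.97 × 1.835 = 0.8188 m³/s
w_6 = (7.18 − 4.03)/2 = 1.575 m; q_6 = 0.37 × 0.65 × 1.575 = 0.3788 m³/s
w_7 = (7.18 − 6.07)/2 = 0.555 m; q_7 = 0.16 × 0.25 × 0.555 = 0.02220 m³/s
Q = Σ qᵢ = 2.219 m³/s
= 2.219 × 3600 = 7990 m³/h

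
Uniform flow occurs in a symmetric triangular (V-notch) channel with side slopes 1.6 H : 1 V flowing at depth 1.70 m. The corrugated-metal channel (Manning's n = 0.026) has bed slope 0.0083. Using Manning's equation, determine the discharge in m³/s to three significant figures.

A = z·y² = 1.6×1.70² = 4.624 m²
P = 2y√(1+z²) = 2×1.70×√(1+1.6²) = 6.415 m
R = A/P = 4.624/6.415 = 0.7208 m
Q = (1/n)·A·R^(2/3)·S^(1/2) = (1/0.026) × 4.624 × 0.7208^(2/3) × 0.0083^(1/2) = 13.03 m³/s

13.0 m³/s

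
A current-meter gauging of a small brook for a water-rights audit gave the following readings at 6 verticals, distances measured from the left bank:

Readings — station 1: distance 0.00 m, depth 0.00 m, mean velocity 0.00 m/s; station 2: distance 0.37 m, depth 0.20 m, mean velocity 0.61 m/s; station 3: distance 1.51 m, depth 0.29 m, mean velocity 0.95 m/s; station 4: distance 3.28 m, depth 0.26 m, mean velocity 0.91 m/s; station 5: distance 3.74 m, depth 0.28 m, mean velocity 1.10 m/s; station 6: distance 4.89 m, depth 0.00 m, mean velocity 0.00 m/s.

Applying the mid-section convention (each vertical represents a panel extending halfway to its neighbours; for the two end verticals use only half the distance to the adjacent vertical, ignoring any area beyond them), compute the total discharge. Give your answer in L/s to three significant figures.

w_2 = (1.51 − 0.00)/2 = 0.755 m; q_2 = 0.61 × 0.20 × 0.755 = 0.09211 m³/s
w_3 = (3.28 − 0.37)/2 = 1.455 m; q_3 = 0.95 × 0.29 × 1.455 = 0.4009 m³/s
w_4 = (3.74 − 1.51)/2 = 1.115 m; q_4 = 0.91 × 0.26 × 1.115 = 0.2638 m³/s
w_5 = (4.89 − 3.28)/2 = 0.805 m; q_5 = 1.10 × 0.28 × 0.805 = 0.2479 m³/s
Stations 1, 6 contribute zero (depth or velocity is 0).
Q = Σ qᵢ = 1.005 m³/s
= 1.005 × 1000 = 1005 L/s

1000 L/s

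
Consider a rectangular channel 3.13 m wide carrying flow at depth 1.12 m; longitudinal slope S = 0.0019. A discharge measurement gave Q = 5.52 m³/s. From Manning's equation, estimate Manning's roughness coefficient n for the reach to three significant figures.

0.0208

A = b·y = 3.13 × 1.12 = 3.506 m²
P = b + 2y = 3.13 + 2×1.12 = 5.370 m
R = A/P = 3.506/5.370 = 0.6528 m
n = (1/Q)·A·R^(2/3)·S^(1/2) = (1/5.52) × 3.506 × 0.7525 × 0.04359 = 0.02083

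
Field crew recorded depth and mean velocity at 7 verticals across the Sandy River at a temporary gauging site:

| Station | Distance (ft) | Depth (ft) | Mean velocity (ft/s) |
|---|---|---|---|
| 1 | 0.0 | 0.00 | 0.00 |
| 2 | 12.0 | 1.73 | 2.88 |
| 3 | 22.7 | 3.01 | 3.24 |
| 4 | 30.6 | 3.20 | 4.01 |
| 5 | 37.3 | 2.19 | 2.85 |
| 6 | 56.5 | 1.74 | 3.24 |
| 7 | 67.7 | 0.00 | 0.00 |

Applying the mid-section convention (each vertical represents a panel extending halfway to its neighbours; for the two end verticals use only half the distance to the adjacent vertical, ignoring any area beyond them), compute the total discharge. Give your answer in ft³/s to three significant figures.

w_2 = (22.7 − 0.0)/2 = 11.35 ft; q_2 = 2.88 × 1.73 × 11.35 = 56.55 ft³/s
w_3 = (30.6 − 12.0)/2 = 9.3 ft; q_3 = 3.24 × 3.01 × 9.3 = 90.70 ft³/s
w_4 = (37.3 − 22.7)/2 = 7.3 ft; q_4 = 4.01 × 3.20 × 7.3 = 93.67 ft³/s
w_5 = (56.5 − 30.6)/2 = 12.95 ft; q_5 = 2.85 × 2.19 × 12.95 = 80.83 ft³/s
w_6 = (67.7 − 37.3)/2 = 15.2 ft; q_6 = 3.24 × 1.74 × 15.2 = 85.69 ft³/s
Stations 1, 7 contribute zero (depth or velocity is 0).
Q = Σ qᵢ = 407.4 ft³/s

407 ft³/s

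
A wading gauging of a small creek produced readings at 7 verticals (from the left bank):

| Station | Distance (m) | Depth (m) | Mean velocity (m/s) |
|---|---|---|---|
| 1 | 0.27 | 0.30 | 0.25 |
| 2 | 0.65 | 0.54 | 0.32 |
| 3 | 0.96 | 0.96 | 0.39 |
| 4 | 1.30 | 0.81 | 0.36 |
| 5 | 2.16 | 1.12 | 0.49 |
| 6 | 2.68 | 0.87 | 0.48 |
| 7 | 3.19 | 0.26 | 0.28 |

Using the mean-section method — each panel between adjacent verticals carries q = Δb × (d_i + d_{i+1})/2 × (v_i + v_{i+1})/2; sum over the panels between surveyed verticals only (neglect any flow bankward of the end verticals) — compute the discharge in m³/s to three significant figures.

0.954 m³/s

Panel 1-2: Δb = 0.38 m, d̄ = (0.30+0.54)/2 = 0.42, v̄ = (0.25+0.32)/2 = 0.285 → q = 0.38×0.42×0.285 = 0.04549 m³/s
Panel 2-3: Δb = 0.31 m, d̄ = (0.54+0.96)/2 = 0.75, v̄ = (0.32+0.39)/2 = 0.355 → q = 0.31×0.75×0.355 = 0.08254 m³/s
Panel 3-4: Δb = 0.34 m, d̄ = (0.96+0.81)/2 = 0.885, v̄ = (0.39+0.36)/2 = 0.375 → q = 0.34×0.885×0.375 = 0.1128 m³/s
Panel 4-5: Δb = 0.86 m, d̄ = (0.81+1.12)/2 = 0.965, v̄ = (0.36+0.49)/2 = 0.425 → q = 0.86×0.965×0.425 = 0.3527 m³/s
Panel 5-6: Δb = 0.52 m, d̄ = (1.12+0.87)/2 = 0.995, v̄ = (0.49+0.48)/2 = 0.485 → q = 0.52×0.995×0.485 = 0.2509 m³/s
Panel 6-7: Δb = 0.51 m, d̄ = (0.87+0.26)/2 = 0.565, v̄ = (0.48+0.28)/2 = 0.38 → q = 0.51×0.565×0.38 = 0.1095 m³/s
Q = Σ q = 0.9540 m³/s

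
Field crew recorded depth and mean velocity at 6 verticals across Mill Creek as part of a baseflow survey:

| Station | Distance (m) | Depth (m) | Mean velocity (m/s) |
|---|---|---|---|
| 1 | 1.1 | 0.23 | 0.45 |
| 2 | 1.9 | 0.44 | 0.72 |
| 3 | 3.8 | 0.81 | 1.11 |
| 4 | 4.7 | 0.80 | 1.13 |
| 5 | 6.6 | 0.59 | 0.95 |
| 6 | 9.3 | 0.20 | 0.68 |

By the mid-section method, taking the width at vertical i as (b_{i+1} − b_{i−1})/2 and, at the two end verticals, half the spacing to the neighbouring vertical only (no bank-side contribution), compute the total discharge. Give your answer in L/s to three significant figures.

w_1 = (1.9 − 1.1)/2 = 0.4 m; q_1 = 0.45 × 0.23 × 0.4 = 0.04140 m³/s
w_2 = (3.8 − 1.1)/2 = 1.35 m; q_2 = 0.72 × 0.44 × 1.35 = 0.4277 m³/s
w_3 = (4.7 − 1.9)/2 = 1.4 m; q_3 = 1.11 × 0.81 × 1.4 = 1.259 m³/s
w_4 = (6.6 − 3.8)/2 = 1.4 m; q_4 = 1.13 × 0.80 × 1.4 = 1.266 m³/s
w_5 = (9.3 − 4.7)/2 = 2.3 m; q_5 = 0.95 × 0.59 × 2.3 = 1.289 m³/s
w_6 = (9.3 − 6.6)/2 = 1.35 m; q_6 = 0.68 × 0.20 × 1.35 = 0.1836 m³/s
Q = Σ qᵢ = 4.466 m³/s
= 4.466 × 1000 = 4466 L/s

4470 L/s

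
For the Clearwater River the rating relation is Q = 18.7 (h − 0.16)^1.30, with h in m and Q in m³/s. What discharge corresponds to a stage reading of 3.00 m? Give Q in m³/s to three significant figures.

Q = 18.7 × (3.00 − 0.16)^1.30 = 18.7 × 2.84^1.30 = 72.64 m³/s

72.6 m³/s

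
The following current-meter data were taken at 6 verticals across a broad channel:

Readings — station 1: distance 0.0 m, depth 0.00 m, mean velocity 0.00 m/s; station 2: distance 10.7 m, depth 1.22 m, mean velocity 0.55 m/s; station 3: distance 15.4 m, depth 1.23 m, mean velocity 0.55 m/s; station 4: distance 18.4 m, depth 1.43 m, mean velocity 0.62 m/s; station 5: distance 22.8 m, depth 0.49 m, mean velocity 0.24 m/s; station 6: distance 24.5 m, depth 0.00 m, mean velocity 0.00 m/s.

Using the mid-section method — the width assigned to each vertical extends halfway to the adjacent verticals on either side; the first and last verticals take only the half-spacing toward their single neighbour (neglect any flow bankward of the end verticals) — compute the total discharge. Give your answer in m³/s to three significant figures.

11.4 m³/s

w_2 = (15.4 − 0.0)/2 = 7.7 m; q_2 = 0.55 × 1.22 × 7.7 = 5.167 m³/s
w_3 = (18.4 − 10.7)/2 = 3.85 m; q_3 = 0.55 × 1.23 × 3.85 = 2.605 m³/s
w_4 = (22.8 − 15.4)/2 = 3.7 m; q_4 = 0.62 × 1.43 × 3.7 = 3.280 m³/s
w_5 = (24.5 − 18.4)/2 = 3.05 m; q_5 = 0.24 × 0.49 × 3.05 = 0.3587 m³/s
Stations 1, 6 contribute zero (depth or velocity is 0).
Q = Σ qᵢ = 11.41 m³/s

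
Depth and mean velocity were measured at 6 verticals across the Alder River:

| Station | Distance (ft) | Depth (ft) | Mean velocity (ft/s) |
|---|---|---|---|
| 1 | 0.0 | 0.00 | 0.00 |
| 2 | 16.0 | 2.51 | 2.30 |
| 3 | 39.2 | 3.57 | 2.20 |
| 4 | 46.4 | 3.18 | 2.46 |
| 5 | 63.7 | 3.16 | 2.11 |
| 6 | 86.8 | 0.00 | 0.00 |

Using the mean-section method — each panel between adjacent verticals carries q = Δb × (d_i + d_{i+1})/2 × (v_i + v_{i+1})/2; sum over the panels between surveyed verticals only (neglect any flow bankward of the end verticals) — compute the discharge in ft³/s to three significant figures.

402 ft³/s

Panel 1-2: Δb = 16 ft, d̄ = (0.00+2.51)/2 = 1.255, v̄ = (0.00+2.30)/2 = 1.15 → q = 16×1.255×1.15 = 23.09 ft³/s
Panel 2-3: Δb = 23.2 ft, d̄ = (2.51+3.57)/2 = 3.04, v̄ = (2.30+2.20)/2 = 2.25 → q = 23.2×3.04×2.25 = 158.7 ft³/s
Panel 3-4: Δb = 7.2 ft, d̄ = (3.57+3.18)/2 = 3.375, v̄ = (2.20+2.46)/2 = 2.33 → q = 7.2×3.375×2.33 = 56.62 ft³/s
Panel 4-5: Δb = 17.3 ft, d̄ = (3.18+3.16)/2 = 3.17, v̄ = (2.46+2.11)/2 = 2.285 → q = 17.3×3.17×2.285 = 125.3 ft³/s
Panel 5-6: Δb = 23.1 ft, d̄ = (3.16+0.00)/2 = 1.58, v̄ = (2.11+0.00)/2 = 1.055 → q = 23.1×1.58×1.055 = 38.51 ft³/s
Q = Σ q = 402.2 ft³/s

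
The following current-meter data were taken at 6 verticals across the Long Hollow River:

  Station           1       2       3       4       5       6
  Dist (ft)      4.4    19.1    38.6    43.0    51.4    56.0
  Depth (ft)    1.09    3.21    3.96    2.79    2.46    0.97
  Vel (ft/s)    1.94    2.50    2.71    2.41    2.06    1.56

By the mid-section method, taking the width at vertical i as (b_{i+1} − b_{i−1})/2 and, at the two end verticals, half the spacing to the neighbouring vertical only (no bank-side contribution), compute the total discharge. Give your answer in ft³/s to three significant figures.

w_1 = (19.1 − 4.4)/2 = 7.35 ft; q_1 = 1.94 × 1.09 × 7.35 = 15.54 ft³/s
w_2 = (38.6 − 4.4)/2 = 17.1 ft; q_2 = 2.50 × 3.21 × 17.1 = 137.2 ft³/s
w_3 = (43.0 − 19.1)/2 = 11.95 ft; q_3 = 2.71 × 3.96 × 11.95 = 128.2 ft³/s
w_4 = (51.4 − 38.6)/2 = 6.4 ft; q_4 = 2.41 × 2.79 × 6.4 = 43.03 ft³/s
w_5 = (56.0 − 43.0)/2 = 6.5 ft; q_5 = 2.06 × 2.46 × 6.5 = 32.94 ft³/s
w_6 = (56.0 − 51.4)/2 = 2.3 ft; q_6 = 1.56 × 0.97 × 2.3 = 3.480 ft³/s
Q = Σ qᵢ = 360.5 ft³/s

360 ft³/s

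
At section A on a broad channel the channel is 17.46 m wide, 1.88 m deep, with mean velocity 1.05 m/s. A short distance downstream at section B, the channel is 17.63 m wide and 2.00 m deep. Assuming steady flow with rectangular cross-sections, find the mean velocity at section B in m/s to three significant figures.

Q = A₁V₁ = (17.46×1.88) × 1.05 = 34.47 m³/s
A₂ = 17.63 × 2.00 = 35.26 m²
V₂ = Q/A₂ = 34.47/35.26 = 0.9775 m/s

0.977 m/s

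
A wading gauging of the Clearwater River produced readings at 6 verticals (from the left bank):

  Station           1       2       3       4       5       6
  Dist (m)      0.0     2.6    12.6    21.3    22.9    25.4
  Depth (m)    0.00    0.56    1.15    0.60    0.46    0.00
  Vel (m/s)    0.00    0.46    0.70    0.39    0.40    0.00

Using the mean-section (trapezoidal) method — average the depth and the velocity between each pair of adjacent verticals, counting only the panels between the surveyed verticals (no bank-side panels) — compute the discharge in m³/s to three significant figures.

9.73 m³/s

Panel 1-2: Δb = 2.6 m, d̄ = (0.00+0.56)/2 = 0.28, v̄ = (0.00+0.46)/2 = 0.23 → q = 2.6×0.28×0.23 = 0.1674 m³/s
Panel 2-3: Δb = 10 m, d̄ = (0.56+1.15)/2 = 0.855, v̄ = (0.46+0.70)/2 = 0.58 → q = 10×0.855×0.58 = 4.959 m³/s
Panel 3-4: Δb = 8.7 m, d̄ = (1.15+0.60)/2 = 0.875, v̄ = (0.70+0.39)/2 = 0.545 → q = 8.7×0.875×0.545 = 4.149 m³/s
Panel 4-5: Δb = 1.6 m, d̄ = (0.60+0.46)/2 = 0.53, v̄ = (0.39+0.40)/2 = 0.395 → q = 1.6×0.53×0.395 = 0.3350 m³/s
Panel 5-6: Δb = 2.5 m, d̄ = (0.46+0.00)/2 = 0.23, v̄ = (0.40+0.00)/2 = 0.2 → q = 2.5×0.23×0.2 = 0.1150 m³/s
Q = Σ q = 9.725 m³/s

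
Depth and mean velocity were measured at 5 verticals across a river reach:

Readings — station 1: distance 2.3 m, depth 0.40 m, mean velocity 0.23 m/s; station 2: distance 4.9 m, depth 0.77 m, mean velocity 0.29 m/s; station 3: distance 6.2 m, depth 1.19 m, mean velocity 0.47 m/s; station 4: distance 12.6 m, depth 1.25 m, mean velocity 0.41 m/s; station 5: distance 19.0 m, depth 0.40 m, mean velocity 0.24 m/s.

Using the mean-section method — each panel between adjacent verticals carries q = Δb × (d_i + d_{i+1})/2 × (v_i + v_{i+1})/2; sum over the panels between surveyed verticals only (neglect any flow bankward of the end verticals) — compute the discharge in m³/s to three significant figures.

6.03 m³/s

Panel 1-2: Δb = 2.6 m, d̄ = (0.40+0.77)/2 = 0.585, v̄ = (0.23+0.29)/2 = 0.26 → q = 2.6×0.585×0.26 = 0.3955 m³/s
Panel 2-3: Δb = 1.3 m, d̄ = (0.77+1.19)/2 = 0.98, v̄ = (0.29+0.47)/2 = 0.38 → q = 1.3×0.98×0.38 = 0.4841 m³/s
Panel 3-4: Δb = 6.4 m, d̄ = (1.19+1.25)/2 = 1.22, v̄ = (0.47+0.41)/2 = 0.44 → q = 6.4×1.22×0.44 = 3.436 m³/s
Panel 4-5: Δb = 6.4 m, d̄ = (1.25+0.40)/2 = 0.825, v̄ = (0.41+0.24)/2 = 0.325 → q = 6.4×0.825×0.325 = 1.716 m³/s
Q = Σ q = 6.031 m³/s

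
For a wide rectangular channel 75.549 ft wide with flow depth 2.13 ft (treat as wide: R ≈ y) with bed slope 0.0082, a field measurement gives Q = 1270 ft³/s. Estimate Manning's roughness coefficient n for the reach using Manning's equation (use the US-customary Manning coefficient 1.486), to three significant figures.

A = b·y = 75.549 × 2.13 = 160.9 ft²
Wide channel: R ≈ y = 2.13 ft
n = (1.486/Q)·A·R^(2/3)·S^(1/2) = (1.486/1270) × 160.9 × 1.655 × 0.09055 = 0.02823

0.0282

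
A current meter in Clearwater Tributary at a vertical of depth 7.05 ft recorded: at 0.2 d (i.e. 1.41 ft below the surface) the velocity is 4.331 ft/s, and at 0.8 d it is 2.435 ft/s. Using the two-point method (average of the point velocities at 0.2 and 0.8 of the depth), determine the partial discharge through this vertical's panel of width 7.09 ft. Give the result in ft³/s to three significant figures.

169 ft³/s

v̄ = (4.331 + 2.435) / 2 = 3.383 ft/s
q = v̄ × d × w = 3.383 × 7.05 × 7.09 = 169.1 ft³/s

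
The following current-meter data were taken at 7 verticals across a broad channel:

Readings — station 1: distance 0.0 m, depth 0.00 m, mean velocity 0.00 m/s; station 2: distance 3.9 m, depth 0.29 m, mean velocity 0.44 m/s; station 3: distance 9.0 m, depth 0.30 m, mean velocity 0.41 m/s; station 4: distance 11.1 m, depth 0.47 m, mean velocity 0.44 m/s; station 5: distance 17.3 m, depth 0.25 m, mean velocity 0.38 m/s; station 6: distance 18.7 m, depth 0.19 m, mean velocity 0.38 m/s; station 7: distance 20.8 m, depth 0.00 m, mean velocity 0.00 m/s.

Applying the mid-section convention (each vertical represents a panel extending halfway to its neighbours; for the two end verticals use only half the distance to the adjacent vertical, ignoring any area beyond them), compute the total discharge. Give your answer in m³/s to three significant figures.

w_2 = (9.0 − 0.0)/2 = 4.5 m; q_2 = 0.44 × 0.29 × 4.5 = 0.5742 m³/s
w_3 = (11.1 − 3.9)/2 = 3.6 m; q_3 = 0.41 × 0.30 × 3.6 = 0.4428 m³/s
w_4 = (17.3 − 9.0)/2 = 4.15 m; q_4 = 0.44 × 0.47 × 4.15 = 0.8582 m³/s
w_5 = (18.7 − 11.1)/2 = 3.8 m; q_5 = 0.38 × 0.25 × 3.8 = 0.3610 m³/s
w_6 = (20.8 − 17.3)/2 = 1.75 m; q_6 = 0.38 × 0.19 × 1.75 = 0.1264 m³/s
Stations 1, 7 contribute zero (depth or velocity is 0).
Q = Σ qᵢ = 2.363 m³/s

2.36 m³/s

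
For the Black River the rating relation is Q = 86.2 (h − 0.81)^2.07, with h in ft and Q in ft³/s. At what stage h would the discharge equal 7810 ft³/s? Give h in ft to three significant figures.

9.63 ft

h − h₀ = (Q/C)^(1/b) = (7810/86.2)^(1/2.07) = 8.820 ft
h = 0.81 + 8.820 = 9.630 ft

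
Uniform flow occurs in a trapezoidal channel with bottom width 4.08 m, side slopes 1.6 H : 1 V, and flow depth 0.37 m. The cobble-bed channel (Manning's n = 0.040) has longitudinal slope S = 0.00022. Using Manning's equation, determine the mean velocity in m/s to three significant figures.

0.172 m/s

A = (b + z·y)·y = (4.08 + 1.6×0.37)×0.37 = 1.729 m²
P = b + 2y√(1+z²) = 4.08 + 2×0.37×√(1+1.6²) = 5.476 m
R = A/P = 1.729/5.476 = 0.3157 m
Q = (1/n)·A·R^(2/3)·S^(1/2) = (1/0.040) × 1.729 × 0.3157^(2/3) × 0.00022^(1/2) = 0.2972 m³/s
V = Q/A = 0.2972/1.729 = 0.1719 m/s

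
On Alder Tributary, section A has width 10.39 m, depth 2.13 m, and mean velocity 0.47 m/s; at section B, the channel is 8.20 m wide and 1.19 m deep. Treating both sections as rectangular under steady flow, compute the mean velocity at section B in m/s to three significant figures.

Q = A₁V₁ = (10.39×2.13) × 0.47 = 10.40 m³/s
A₂ = 8.20 × 1.19 = 9.758 m²
V₂ = Q/A₂ = 10.40/9.758 = 1.066 m/s

1.07 m/s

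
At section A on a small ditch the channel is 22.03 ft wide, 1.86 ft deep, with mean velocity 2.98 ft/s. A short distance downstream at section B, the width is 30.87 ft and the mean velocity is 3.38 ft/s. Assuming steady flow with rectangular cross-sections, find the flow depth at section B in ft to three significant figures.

1.17 ft

Q = A₁V₁ = (22.03×1.86) × 2.98 = 122.1 ft³/s
d₂ = Q/(b₂ V₂) = 122.1/(30.87×3.38) = 1.170 ft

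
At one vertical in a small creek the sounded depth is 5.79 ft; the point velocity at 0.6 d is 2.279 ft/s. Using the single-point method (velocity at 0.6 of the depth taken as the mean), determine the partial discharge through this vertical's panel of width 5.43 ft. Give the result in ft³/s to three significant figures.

v̄ = v₀.₆ = 2.279 ft/s
q = v̄ × d × w = 2.279 × 5.79 × 5.43 = 71.65 ft³/s

71.7 ft³/s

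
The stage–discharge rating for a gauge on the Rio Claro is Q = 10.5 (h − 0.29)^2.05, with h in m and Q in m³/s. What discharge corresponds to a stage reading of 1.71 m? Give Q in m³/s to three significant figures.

21.5 m³/s

Q = 10.5 × (1.71 − 0.29)^2.05 = 10.5 × 1.42^2.05 = 21.55 m³/s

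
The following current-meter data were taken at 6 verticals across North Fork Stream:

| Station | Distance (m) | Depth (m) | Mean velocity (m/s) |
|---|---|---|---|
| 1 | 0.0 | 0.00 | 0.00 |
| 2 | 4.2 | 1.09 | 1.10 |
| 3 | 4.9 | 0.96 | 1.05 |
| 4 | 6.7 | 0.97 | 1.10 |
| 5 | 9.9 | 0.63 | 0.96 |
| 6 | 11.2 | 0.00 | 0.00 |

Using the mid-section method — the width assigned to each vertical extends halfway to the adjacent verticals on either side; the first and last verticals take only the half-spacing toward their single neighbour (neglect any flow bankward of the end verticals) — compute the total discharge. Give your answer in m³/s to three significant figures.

w_2 = (4.9 − 0.0)/2 = 2.45 m; q_2 = 1.10 × 1.09 × 2.45 = 2.938 m³/s
w_3 = (6.7 − 4.2)/2 = 1.25 m; q_3 = 1.05 × 0.96 × 1.25 = 1.260 m³/s
w_4 = (9.9 − 4.9)/2 = 2.5 m; q_4 = 1.10 × 0.97 × 2.5 = 2.668 m³/s
w_5 = (11.2 − 6.7)/2 = 2.25 m; q_5 = 0.96 × 0.63 × 2.25 = 1.361 m³/s
Stations 1, 6 contribute zero (depth or velocity is 0).
Q = Σ qᵢ = 8.226 m³/s

8.23 m³/s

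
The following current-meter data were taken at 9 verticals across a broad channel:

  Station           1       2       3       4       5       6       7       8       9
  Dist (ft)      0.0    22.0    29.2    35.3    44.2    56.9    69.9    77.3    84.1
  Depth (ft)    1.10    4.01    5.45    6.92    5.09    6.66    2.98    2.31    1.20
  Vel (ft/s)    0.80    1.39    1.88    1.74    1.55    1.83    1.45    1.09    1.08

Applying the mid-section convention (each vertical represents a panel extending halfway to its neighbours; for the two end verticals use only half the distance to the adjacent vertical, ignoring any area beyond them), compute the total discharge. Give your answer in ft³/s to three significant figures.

w_1 = (22.0 − 0.0)/2 = 11 ft; q_1 = 0.80 × 1.10 × 11 = 9.680 ft³/s
w_2 = (29.2 − 0.0)/2 = 14.6 ft; q_2 = 1.39 × 4.01 × 14.6 = 81.38 ft³/s
w_3 = (35.3 − 22.0)/2 = 6.65 ft; q_3 = 1.88 × 5.45 × 6.65 = 68.14 ft³/s
w_4 = (44.2 − 29.2)/2 = 7.5 ft; q_4 = 1.74 × 6.92 × 7.5 = 90.31 ft³/s
w_5 = (56.9 − 35.3)/2 = 10.8 ft; q_5 = 1.55 × 5.09 × 10.8 = 85.21 ft³/s
w_6 = (69.9 − 44.2)/2 = 12.85 ft; q_6 = 1.83 × 6.66 × 12.85 = 156.6 ft³/s
w_7 = (77.3 − 56.9)/2 = 10.2 ft; q_7 = 1.45 × 2.98 × 10.2 = 44.07 ft³/s
w_8 = (84.1 − 69.9)/2 = 7.1 ft; q_8 = 1.09 × 2.31 × 7.1 = 17.88 ft³/s
w_9 = (84.1 − 77.3)/2 = 3.4 ft; q_9 = 1.08 × 1.20 × 3.4 = 4.406 ft³/s
Q = Σ qᵢ = 557.7 ft³/s

558 ft³/s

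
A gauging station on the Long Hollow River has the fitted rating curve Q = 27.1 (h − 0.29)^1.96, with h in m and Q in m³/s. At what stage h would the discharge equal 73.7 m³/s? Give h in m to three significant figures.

1.96 m

h − h₀ = (Q/C)^(1/b) = (73.7/27.1)^(1/1.96) = 1.666 m
h = 0.29 + 1.666 = 1.956 m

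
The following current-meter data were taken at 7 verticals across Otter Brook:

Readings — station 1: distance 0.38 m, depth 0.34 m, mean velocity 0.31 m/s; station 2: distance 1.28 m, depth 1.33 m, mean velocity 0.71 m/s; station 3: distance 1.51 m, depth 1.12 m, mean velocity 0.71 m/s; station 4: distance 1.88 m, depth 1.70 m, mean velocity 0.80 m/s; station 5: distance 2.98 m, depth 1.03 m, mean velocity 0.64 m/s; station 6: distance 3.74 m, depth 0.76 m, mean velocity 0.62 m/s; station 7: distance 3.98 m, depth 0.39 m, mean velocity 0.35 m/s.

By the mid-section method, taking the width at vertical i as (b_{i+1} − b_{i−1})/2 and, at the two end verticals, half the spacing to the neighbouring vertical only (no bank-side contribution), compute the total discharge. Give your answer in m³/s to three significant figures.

2.68 m³/s

w_1 = (1.28 − 0.38)/2 = 0.45 m; q_1 = 0.31 × 0.34 × 0.45 = 0.04743 m³/s
w_2 = (1.51 − 0.38)/2 = 0.565 m; q_2 = 0.71 × 1.33 × 0.565 = 0.5335 m³/s
w_3 = (1.88 − 1.28)/2 = 0.3 m; q_3 = 0.71 × 1.12 × 0.3 = 0.2386 m³/s
w_4 = (2.98 − 1.51)/2 = 0.735 m; q_4 = 0.80 × 1.70 × 0.735 = 0.9996 m³/s
w_5 = (3.74 − 1.88)/2 = 0.93 m; q_5 = 0.64 × 1.03 × 0.93 = 0.6131 m³/s
w_6 = (3.98 − 2.98)/2 = 0.5 m; q_6 = 0.62 × 0.76 × 0.5 = 0.2356 m³/s
w_7 = (3.98 − 3.74)/2 = 0.12 m; q_7 = 0.35 × 0.39 × 0.12 = 0.01638 m³/s
Q = Σ qᵢ = 2.684 m³/s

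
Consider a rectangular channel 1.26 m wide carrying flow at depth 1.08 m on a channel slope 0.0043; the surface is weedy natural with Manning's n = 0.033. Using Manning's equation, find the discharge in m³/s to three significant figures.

A = b·y = 1.26 × 1.08 = 1.361 m²
P = b + 2y = 1.26 + 2×1.08 = 3.420 m
R = A/P = 1.361/3.420 = 0.3979 m
Q = (1/n)·A·R^(2/3)·S^(1/2) = (1/0.033) × 1.361 × 0.3979^(2/3) × 0.0043^(1/2) = 1.463 m³/s

1.46 m³/s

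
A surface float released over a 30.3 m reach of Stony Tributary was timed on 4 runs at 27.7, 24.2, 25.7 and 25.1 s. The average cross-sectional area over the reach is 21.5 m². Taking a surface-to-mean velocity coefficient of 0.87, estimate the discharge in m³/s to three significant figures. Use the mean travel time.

t̄ = (27.7 + 24.2 + 25.7 + 25.1) / 4 = 25.675 s
v_surface = L / t̄ = 30.3 / 25.675 = 1.180 m/s
v_mean = 0.87 × 1.180 = 1.027 m/s
Q = A × v_mean = 21.5 × 1.027 = 22.07 m³/s

22.1 m³/s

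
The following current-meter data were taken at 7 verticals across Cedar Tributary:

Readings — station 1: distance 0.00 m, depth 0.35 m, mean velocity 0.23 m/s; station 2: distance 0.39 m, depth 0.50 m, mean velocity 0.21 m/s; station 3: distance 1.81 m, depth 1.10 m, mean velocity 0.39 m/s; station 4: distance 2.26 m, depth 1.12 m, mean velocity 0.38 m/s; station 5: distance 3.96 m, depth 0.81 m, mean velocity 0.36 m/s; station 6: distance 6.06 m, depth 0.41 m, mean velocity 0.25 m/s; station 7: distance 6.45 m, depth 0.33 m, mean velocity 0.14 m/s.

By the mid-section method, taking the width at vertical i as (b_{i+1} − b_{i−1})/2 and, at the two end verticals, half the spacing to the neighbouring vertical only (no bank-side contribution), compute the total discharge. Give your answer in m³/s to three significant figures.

1.66 m³/s

w_1 = (0.39 − 0.00)/2 = 0.195 m; q_1 = 0.23 × 0.35 × 0.195 = 0.01570 m³/s
w_2 = (1.81 − 0.00)/2 = 0.905 m; q_2 = 0.21 × 0.50 × 0.905 = 0.09503 m³/s
w_3 = (2.26 − 0.39)/2 = 0.935 m; q_3 = 0.39 × 1.10 × 0.935 = 0.4011 m³/s
w_4 = (3.96 − 1.81)/2 = 1.075 m; q_4 = 0.38 × 1.12 × 1.075 = 0.4575 m³/s
w_5 = (6.06 − 2.26)/2 = 1.9 m; q_5 = 0.36 × 0.81 × 1.9 = 0.5540 m³/s
w_6 = (6.45 − 3.96)/2 = 1.245 m; q_6 = 0.25 × 0.41 × 1.245 = 0.1276 m³/s
w_7 = (6.45 − 6.06)/2 = 0.195 m; q_7 = 0.14 × 0.33 × 0.195 = 0.009009 m³/s
Q = Σ qᵢ = 1.660 m³/s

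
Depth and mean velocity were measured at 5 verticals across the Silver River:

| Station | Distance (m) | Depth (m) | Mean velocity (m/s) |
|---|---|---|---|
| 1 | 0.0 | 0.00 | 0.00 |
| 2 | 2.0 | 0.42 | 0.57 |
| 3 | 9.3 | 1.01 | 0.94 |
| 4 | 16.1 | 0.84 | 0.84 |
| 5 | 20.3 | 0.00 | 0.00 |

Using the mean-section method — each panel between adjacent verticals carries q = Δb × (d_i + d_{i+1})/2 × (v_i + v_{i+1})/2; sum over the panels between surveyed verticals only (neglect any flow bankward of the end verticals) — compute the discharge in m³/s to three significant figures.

10.4 m³/s

Panel 1-2: Δb = 2 m, d̄ = (0.00+0.42)/2 = 0.21, v̄ = (0.00+0.57)/2 = 0.285 → q = 2×0.21×0.285 = 0.1197 m³/s
Panel 2-3: Δb = 7.3 m, d̄ = (0.42+1.01)/2 = 0.715, v̄ = (0.57+0.94)/2 = 0.755 → q = 7.3×0.715×0.755 = 3.941 m³/s
Panel 3-4: Δb = 6.8 m, d̄ = (1.01+0.84)/2 = 0.925, v̄ = (0.94+0.84)/2 = 0.89 → q = 6.8×0.925×0.89 = 5.598 m³/s
Panel 4-5: Δb = 4.2 m, d̄ = (0.84+0.00)/2 = 0.42, v̄ = (0.84+0.00)/2 = 0.42 → q = 4.2×0.42×0.42 = 0.7409 m³/s
Q = Σ q = 10.40 m³/s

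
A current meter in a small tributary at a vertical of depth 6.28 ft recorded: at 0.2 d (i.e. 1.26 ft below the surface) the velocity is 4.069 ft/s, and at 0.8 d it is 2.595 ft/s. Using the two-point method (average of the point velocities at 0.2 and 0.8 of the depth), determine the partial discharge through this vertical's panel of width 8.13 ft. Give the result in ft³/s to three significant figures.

v̄ = (4.069 + 2.595) / 2 = 3.332 ft/s
q = v̄ × d × w = 3.332 × 6.28 × 8.13 = 170.1 ft³/s

170 ft³/s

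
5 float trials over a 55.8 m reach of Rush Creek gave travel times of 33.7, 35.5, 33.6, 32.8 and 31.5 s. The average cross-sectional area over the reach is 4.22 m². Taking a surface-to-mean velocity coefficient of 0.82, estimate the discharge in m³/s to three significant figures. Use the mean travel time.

t̄ = (33.7 + 35.5 + 33.6 + 32.8 + 31.5) / 5 = 33.42 s
v_surface = L / t̄ = 55.8 / 33.42 = 1.670 m/s
v_mean = 0.82 × 1.670 = 1.369 m/s
Q = A × v_mean = 4.22 × 1.369 = 5.778 m³/s

5.78 m³/s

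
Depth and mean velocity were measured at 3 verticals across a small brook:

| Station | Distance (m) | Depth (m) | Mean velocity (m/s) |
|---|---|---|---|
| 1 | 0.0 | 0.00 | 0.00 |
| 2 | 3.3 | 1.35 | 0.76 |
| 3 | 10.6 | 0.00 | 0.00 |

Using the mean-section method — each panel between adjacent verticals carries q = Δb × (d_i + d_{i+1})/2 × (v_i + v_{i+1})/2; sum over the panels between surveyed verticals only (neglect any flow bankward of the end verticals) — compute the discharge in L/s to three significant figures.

Panel 1-2: Δb = 3.3 m, d̄ = (0.00+1.35)/2 = 0.675, v̄ = (0.00+0.76)/2 = 0.38 → q = 3.3×0.675×0.38 = 0.8465 m³/s
Panel 2-3: Δb = 7.3 m, d̄ = (1.35+0.00)/2 = 0.675, v̄ = (0.76+0.00)/2 = 0.38 → q = 7.3×0.675×0.38 = 1.872 m³/s
Q = Σ q = 2.719 m³/s
= 2.719 × 1000 = 2719 L/s

2720 L/s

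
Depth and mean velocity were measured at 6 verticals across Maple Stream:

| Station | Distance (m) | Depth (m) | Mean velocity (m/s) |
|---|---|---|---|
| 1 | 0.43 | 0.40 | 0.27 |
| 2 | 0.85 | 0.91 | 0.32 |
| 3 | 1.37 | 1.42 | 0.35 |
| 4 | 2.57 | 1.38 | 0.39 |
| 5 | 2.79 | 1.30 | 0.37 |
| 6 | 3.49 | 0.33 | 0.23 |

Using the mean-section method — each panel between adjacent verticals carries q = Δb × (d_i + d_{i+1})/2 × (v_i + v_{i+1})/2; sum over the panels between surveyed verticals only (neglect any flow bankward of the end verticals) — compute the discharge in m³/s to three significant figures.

1.19 m³/s

Panel 1-2: Δb = 0.42 m, d̄ = (0.40+0.91)/2 = 0.655, v̄ = (0.27+0.32)/2 = 0.295 → q = 0.42×0.655×0.295 = 0.08115 m³/s
Panel 2-3: Δb = 0.52 m, d̄ = (0.91+1.42)/2 = 1.165, v̄ = (0.32+0.35)/2 = 0.335 → q = 0.52×1.165×0.335 = 0.2029 m³/s
Panel 3-4: Δb = 1.2 m, d̄ = (1.42+1.38)/2 = 1.4, v̄ = (0.35+0.39)/2 = 0.37 → q = 1.2×1.4×0.37 = 0.6216 m³/s
Panel 4-5: Δb = 0.22 m, d̄ = (1.38+1.30)/2 = 1.34, v̄ = (0.39+0.37)/2 = 0.38 → q = 0.22×1.34×0.38 = 0.1120 m³/s
Panel 5-6: Δb = 0.7 m, d̄ = (1.30+0.33)/2 = 0.815, v̄ = (0.37+0.23)/2 = 0.3 → q = 0.7×0.815×0.3 = 0.1712 m³/s
Q = Σ q = 1.189 m³/s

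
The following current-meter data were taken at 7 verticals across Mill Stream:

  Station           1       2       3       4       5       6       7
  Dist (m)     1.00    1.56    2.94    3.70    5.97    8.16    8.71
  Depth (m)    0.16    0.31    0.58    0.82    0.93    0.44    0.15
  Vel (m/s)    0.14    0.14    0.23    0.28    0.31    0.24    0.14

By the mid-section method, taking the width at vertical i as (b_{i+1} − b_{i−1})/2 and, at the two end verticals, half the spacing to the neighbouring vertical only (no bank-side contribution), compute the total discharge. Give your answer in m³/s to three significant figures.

1.33 m³/s

w_1 = (1.56 − 1.00)/2 = 0.28 m; q_1 = 0.14 × 0.16 × 0.28 = 0.006272 m³/s
w_2 = (2.94 − 1.00)/2 = 0.97 m; q_2 = 0.14 × 0.31 × 0.97 = 0.04210 m³/s
w_3 = (3.70 − 1.56)/2 = 1.07 m; q_3 = 0.23 × 0.58 × 1.07 = 0.1427 m³/s
w_4 = (5.97 − 2.94)/2 = 1.515 m; q_4 = 0.28 × 0.82 × 1.515 = 0.3478 m³/s
w_5 = (8.16 − 3.70)/2 = 2.23 m; q_5 = 0.31 × 0.93 × 2.23 = 0.6429 m³/s
w_6 = (8.71 − 5.97)/2 = 1.37 m; q_6 = 0.24 × 0.44 × 1.37 = 0.1447 m³/s
w_7 = (8.71 − 8.16)/2 = 0.275 m; q_7 = 0.14 × 0.15 × 0.275 = 0.005775 m³/s
Q = Σ qᵢ = 1.332 m³/s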